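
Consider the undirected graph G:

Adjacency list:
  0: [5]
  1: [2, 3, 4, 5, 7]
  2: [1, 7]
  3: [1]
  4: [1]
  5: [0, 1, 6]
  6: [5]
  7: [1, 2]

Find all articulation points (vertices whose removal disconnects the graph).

An articulation point is a vertex whose removal disconnects the graph.
Articulation points: [1, 5]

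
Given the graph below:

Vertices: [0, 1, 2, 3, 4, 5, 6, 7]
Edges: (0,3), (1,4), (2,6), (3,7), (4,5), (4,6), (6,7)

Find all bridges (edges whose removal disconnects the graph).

A bridge is an edge whose removal increases the number of connected components.
Bridges found: (0,3), (1,4), (2,6), (3,7), (4,5), (4,6), (6,7)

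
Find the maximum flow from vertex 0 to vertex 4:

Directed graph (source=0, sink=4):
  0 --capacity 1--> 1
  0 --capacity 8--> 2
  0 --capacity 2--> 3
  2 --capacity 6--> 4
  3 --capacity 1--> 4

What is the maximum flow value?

Computing max flow:
  Flow on (0->2): 6/8
  Flow on (0->3): 1/2
  Flow on (2->4): 6/6
  Flow on (3->4): 1/1
Maximum flow = 7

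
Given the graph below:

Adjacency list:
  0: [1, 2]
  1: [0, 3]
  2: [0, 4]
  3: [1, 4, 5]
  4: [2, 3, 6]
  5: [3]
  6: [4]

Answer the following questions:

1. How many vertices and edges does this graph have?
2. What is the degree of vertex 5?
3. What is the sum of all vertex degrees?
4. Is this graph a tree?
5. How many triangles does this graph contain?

Count: 7 vertices, 7 edges.
Vertex 5 has neighbors [3], degree = 1.
Handshaking lemma: 2 * 7 = 14.
A tree on 7 vertices has 6 edges. This graph has 7 edges (1 extra). Not a tree.
Number of triangles = 0.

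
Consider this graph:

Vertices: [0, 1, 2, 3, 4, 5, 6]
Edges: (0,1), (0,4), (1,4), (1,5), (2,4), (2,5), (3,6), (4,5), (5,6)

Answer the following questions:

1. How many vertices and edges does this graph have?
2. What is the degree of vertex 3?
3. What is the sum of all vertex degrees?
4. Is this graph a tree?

Count: 7 vertices, 9 edges.
Vertex 3 has neighbors [6], degree = 1.
Handshaking lemma: 2 * 9 = 18.
A tree on 7 vertices has 6 edges. This graph has 9 edges (3 extra). Not a tree.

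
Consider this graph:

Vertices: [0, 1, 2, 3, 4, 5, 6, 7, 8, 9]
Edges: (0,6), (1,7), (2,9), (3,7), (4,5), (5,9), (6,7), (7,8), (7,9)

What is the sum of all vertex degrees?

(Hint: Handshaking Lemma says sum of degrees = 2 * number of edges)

Count edges: 9 edges.
By Handshaking Lemma: sum of degrees = 2 * 9 = 18.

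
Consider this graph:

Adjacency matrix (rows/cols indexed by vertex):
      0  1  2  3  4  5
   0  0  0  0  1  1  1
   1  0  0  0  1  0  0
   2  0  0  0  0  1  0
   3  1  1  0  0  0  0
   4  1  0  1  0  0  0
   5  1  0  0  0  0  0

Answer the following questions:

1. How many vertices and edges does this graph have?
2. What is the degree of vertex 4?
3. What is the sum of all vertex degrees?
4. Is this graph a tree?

Count: 6 vertices, 5 edges.
Vertex 4 has neighbors [0, 2], degree = 2.
Handshaking lemma: 2 * 5 = 10.
A graph is a tree iff it is connected and has exactly n-1 edges. This graph is connected (all 6 vertices in one component) and has 6-1 = 5 edges. It is a tree.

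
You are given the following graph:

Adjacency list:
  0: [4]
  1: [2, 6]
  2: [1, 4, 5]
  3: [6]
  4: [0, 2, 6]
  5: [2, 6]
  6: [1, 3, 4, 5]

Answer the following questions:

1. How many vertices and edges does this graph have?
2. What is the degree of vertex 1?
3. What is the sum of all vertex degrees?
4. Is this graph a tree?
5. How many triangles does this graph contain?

Count: 7 vertices, 8 edges.
Vertex 1 has neighbors [2, 6], degree = 2.
Handshaking lemma: 2 * 8 = 16.
A tree on 7 vertices has 6 edges. This graph has 8 edges (2 extra). Not a tree.
Number of triangles = 0.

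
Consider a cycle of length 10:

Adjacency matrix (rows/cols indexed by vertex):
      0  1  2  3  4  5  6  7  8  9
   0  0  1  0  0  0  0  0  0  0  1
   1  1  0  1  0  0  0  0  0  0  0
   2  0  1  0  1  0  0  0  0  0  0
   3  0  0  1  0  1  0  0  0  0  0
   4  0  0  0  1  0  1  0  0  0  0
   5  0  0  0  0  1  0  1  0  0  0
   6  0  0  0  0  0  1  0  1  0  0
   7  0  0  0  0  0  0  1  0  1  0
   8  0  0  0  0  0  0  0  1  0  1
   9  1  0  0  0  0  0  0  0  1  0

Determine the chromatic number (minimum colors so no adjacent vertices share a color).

This is an even cycle (C_10). Even cycles are bipartite.
Chromatic number = 2.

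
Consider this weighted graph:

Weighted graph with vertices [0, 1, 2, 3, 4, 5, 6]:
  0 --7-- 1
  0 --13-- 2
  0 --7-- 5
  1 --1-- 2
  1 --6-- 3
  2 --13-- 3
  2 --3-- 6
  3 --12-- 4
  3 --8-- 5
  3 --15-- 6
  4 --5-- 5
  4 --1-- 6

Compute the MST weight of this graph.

Applying Kruskal's algorithm (sort edges by weight, add if no cycle):
  Add (1,2) w=1
  Add (4,6) w=1
  Add (2,6) w=3
  Add (4,5) w=5
  Add (1,3) w=6
  Add (0,5) w=7
  Skip (0,1) w=7 (creates cycle)
  Skip (3,5) w=8 (creates cycle)
  Skip (3,4) w=12 (creates cycle)
  Skip (0,2) w=13 (creates cycle)
  Skip (2,3) w=13 (creates cycle)
  Skip (3,6) w=15 (creates cycle)
MST weight = 23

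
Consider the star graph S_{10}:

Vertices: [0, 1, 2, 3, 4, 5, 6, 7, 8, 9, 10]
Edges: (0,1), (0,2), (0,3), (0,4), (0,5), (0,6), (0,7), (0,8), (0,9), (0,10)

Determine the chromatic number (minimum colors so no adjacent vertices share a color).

S_{10} has one hub adjacent to 10 leaves; leaves are pairwise non-adjacent.
Color the hub 0 and every leaf 1.
Chromatic number = 2.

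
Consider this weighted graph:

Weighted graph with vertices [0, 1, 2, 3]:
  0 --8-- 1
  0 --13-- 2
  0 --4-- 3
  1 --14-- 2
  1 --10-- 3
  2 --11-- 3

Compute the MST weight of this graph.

Applying Kruskal's algorithm (sort edges by weight, add if no cycle):
  Add (0,3) w=4
  Add (0,1) w=8
  Skip (1,3) w=10 (creates cycle)
  Add (2,3) w=11
  Skip (0,2) w=13 (creates cycle)
  Skip (1,2) w=14 (creates cycle)
MST weight = 23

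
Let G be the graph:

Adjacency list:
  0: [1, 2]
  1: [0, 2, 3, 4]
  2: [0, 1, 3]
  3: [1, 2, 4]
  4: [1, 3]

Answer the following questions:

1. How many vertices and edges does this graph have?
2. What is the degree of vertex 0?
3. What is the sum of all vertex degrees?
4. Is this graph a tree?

Count: 5 vertices, 7 edges.
Vertex 0 has neighbors [1, 2], degree = 2.
Handshaking lemma: 2 * 7 = 14.
A tree on 5 vertices has 4 edges. This graph has 7 edges (3 extra). Not a tree.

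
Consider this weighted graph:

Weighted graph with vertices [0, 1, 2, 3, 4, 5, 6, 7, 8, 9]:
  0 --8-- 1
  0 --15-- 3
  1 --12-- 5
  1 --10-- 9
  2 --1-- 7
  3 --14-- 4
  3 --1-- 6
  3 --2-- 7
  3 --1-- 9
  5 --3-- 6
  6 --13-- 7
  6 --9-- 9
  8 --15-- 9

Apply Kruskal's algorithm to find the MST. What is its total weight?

Applying Kruskal's algorithm (sort edges by weight, add if no cycle):
  Add (2,7) w=1
  Add (3,9) w=1
  Add (3,6) w=1
  Add (3,7) w=2
  Add (5,6) w=3
  Add (0,1) w=8
  Skip (6,9) w=9 (creates cycle)
  Add (1,9) w=10
  Skip (1,5) w=12 (creates cycle)
  Skip (6,7) w=13 (creates cycle)
  Add (3,4) w=14
  Skip (0,3) w=15 (creates cycle)
  Add (8,9) w=15
MST weight = 55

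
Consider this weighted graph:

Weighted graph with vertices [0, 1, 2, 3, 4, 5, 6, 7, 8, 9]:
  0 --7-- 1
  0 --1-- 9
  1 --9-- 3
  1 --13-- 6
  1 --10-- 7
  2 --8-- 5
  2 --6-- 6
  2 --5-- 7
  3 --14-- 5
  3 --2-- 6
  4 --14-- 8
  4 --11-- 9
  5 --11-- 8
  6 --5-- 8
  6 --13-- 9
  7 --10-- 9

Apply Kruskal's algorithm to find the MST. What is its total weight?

Applying Kruskal's algorithm (sort edges by weight, add if no cycle):
  Add (0,9) w=1
  Add (3,6) w=2
  Add (2,7) w=5
  Add (6,8) w=5
  Add (2,6) w=6
  Add (0,1) w=7
  Add (2,5) w=8
  Add (1,3) w=9
  Skip (1,7) w=10 (creates cycle)
  Skip (7,9) w=10 (creates cycle)
  Add (4,9) w=11
  Skip (5,8) w=11 (creates cycle)
  Skip (1,6) w=13 (creates cycle)
  Skip (6,9) w=13 (creates cycle)
  Skip (3,5) w=14 (creates cycle)
  Skip (4,8) w=14 (creates cycle)
MST weight = 54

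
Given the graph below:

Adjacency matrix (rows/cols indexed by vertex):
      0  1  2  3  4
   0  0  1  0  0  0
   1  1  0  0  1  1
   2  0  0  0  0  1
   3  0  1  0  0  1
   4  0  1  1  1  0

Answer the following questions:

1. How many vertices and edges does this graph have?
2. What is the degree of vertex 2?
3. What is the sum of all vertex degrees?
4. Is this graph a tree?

Count: 5 vertices, 5 edges.
Vertex 2 has neighbors [4], degree = 1.
Handshaking lemma: 2 * 5 = 10.
A tree on 5 vertices has 4 edges. This graph has 5 edges (1 extra). Not a tree.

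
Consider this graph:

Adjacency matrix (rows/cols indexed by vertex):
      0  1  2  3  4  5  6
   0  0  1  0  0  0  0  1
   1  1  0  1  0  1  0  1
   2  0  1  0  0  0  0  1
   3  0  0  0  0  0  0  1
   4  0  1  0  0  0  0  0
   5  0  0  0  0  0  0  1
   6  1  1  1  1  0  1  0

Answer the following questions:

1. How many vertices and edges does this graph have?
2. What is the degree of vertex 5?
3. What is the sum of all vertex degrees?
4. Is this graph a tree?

Count: 7 vertices, 8 edges.
Vertex 5 has neighbors [6], degree = 1.
Handshaking lemma: 2 * 8 = 16.
A tree on 7 vertices has 6 edges. This graph has 8 edges (2 extra). Not a tree.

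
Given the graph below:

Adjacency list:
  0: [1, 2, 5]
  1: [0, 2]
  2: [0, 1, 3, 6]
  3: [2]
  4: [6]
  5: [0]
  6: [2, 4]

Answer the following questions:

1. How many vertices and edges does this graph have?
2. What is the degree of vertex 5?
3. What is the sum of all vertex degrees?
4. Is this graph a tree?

Count: 7 vertices, 7 edges.
Vertex 5 has neighbors [0], degree = 1.
Handshaking lemma: 2 * 7 = 14.
A tree on 7 vertices has 6 edges. This graph has 7 edges (1 extra). Not a tree.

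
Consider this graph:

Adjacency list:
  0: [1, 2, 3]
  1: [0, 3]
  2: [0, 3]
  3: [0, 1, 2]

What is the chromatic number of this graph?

The graph has a maximum clique of size 3 (lower bound on chromatic number).
A valid 3-coloring: {0: 0, 1: 2, 2: 2, 3: 1}.
Chromatic number = 3.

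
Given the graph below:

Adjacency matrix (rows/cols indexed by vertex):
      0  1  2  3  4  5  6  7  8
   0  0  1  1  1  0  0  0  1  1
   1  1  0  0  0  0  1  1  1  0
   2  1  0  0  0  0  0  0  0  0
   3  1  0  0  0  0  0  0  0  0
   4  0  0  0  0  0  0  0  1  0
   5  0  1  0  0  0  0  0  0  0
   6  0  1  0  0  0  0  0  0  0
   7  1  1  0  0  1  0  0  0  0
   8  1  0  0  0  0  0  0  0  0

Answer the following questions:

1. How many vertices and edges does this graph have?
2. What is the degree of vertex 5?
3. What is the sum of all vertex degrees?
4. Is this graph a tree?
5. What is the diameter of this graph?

Count: 9 vertices, 9 edges.
Vertex 5 has neighbors [1], degree = 1.
Handshaking lemma: 2 * 9 = 18.
A tree on 9 vertices has 8 edges. This graph has 9 edges (1 extra). Not a tree.
Diameter (longest shortest path) = 3.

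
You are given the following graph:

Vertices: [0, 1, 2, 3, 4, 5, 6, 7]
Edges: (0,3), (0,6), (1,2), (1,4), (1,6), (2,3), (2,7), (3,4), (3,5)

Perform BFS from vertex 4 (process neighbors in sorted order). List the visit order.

BFS from vertex 4 (neighbors processed in ascending order):
Visit order: 4, 1, 3, 2, 6, 0, 5, 7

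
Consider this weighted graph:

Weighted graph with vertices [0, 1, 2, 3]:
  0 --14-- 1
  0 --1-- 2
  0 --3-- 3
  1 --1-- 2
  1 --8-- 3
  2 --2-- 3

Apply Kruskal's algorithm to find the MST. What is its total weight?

Applying Kruskal's algorithm (sort edges by weight, add if no cycle):
  Add (0,2) w=1
  Add (1,2) w=1
  Add (2,3) w=2
  Skip (0,3) w=3 (creates cycle)
  Skip (1,3) w=8 (creates cycle)
  Skip (0,1) w=14 (creates cycle)
MST weight = 4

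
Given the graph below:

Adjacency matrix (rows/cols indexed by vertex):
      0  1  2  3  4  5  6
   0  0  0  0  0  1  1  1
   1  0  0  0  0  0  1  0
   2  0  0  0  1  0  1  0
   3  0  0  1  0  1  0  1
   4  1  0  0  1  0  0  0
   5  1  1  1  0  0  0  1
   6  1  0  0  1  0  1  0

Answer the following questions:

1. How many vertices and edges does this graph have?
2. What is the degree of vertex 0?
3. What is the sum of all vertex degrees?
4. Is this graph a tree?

Count: 7 vertices, 9 edges.
Vertex 0 has neighbors [4, 5, 6], degree = 3.
Handshaking lemma: 2 * 9 = 18.
A tree on 7 vertices has 6 edges. This graph has 9 edges (3 extra). Not a tree.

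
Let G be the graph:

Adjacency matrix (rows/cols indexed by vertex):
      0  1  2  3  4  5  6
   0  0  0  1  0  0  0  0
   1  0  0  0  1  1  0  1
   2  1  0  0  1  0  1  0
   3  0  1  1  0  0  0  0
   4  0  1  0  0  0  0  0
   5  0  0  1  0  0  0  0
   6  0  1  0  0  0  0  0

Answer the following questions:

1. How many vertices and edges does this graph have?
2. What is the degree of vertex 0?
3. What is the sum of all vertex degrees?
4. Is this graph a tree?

Count: 7 vertices, 6 edges.
Vertex 0 has neighbors [2], degree = 1.
Handshaking lemma: 2 * 6 = 12.
A graph is a tree iff it is connected and has exactly n-1 edges. This graph is connected (all 7 vertices in one component) and has 7-1 = 6 edges. It is a tree.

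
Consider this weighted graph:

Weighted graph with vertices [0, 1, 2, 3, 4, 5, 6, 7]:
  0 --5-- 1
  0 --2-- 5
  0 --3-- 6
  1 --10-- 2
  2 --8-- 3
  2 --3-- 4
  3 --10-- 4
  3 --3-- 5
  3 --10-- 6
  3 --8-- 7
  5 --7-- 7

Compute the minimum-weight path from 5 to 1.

Using Dijkstra's algorithm from vertex 5:
Shortest path: 5 -> 0 -> 1
Total weight: 2 + 5 = 7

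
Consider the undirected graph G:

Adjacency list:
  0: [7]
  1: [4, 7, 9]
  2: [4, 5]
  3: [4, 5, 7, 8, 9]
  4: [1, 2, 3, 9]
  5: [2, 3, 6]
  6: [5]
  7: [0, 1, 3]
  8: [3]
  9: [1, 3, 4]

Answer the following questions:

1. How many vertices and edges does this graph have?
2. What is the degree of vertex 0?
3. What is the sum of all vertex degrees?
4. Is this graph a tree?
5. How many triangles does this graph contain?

Count: 10 vertices, 13 edges.
Vertex 0 has neighbors [7], degree = 1.
Handshaking lemma: 2 * 13 = 26.
A tree on 10 vertices has 9 edges. This graph has 13 edges (4 extra). Not a tree.
Number of triangles = 2.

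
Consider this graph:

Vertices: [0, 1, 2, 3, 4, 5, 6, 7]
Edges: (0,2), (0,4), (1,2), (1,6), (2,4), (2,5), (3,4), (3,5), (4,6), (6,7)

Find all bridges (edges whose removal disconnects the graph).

A bridge is an edge whose removal increases the number of connected components.
Bridges found: (6,7)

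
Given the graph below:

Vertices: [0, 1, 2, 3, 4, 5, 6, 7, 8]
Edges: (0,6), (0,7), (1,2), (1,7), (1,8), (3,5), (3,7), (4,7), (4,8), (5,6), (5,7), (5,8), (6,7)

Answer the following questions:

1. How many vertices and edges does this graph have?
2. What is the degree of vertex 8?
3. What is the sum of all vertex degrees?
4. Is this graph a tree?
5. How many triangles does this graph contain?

Count: 9 vertices, 13 edges.
Vertex 8 has neighbors [1, 4, 5], degree = 3.
Handshaking lemma: 2 * 13 = 26.
A tree on 9 vertices has 8 edges. This graph has 13 edges (5 extra). Not a tree.
Number of triangles = 3.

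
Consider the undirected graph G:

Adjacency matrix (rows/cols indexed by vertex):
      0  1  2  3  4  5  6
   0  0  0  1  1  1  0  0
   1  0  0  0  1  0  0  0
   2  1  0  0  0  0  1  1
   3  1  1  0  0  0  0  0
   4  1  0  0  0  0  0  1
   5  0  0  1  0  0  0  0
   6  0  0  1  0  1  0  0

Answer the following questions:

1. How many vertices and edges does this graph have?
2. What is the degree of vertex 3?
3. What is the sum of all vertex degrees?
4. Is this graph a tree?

Count: 7 vertices, 7 edges.
Vertex 3 has neighbors [0, 1], degree = 2.
Handshaking lemma: 2 * 7 = 14.
A tree on 7 vertices has 6 edges. This graph has 7 edges (1 extra). Not a tree.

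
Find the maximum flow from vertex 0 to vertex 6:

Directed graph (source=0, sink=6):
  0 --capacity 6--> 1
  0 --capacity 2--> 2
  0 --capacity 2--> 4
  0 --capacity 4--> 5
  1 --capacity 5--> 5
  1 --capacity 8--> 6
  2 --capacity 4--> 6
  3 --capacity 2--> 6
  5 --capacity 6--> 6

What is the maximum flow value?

Computing max flow:
  Flow on (0->1): 6/6
  Flow on (0->2): 2/2
  Flow on (0->5): 4/4
  Flow on (1->6): 6/8
  Flow on (2->6): 2/4
  Flow on (5->6): 4/6
Maximum flow = 12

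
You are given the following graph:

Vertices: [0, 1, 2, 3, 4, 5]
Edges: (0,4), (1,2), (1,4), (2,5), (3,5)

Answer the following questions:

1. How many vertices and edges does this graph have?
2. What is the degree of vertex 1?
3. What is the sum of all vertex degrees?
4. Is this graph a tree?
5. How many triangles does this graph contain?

Count: 6 vertices, 5 edges.
Vertex 1 has neighbors [2, 4], degree = 2.
Handshaking lemma: 2 * 5 = 10.
A graph is a tree iff it is connected and has exactly n-1 edges. This graph is connected (all 6 vertices in one component) and has 6-1 = 5 edges. It is a tree.
Number of triangles = 0.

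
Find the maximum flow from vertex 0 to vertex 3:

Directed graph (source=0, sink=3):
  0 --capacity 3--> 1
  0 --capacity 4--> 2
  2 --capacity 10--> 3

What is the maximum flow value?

Computing max flow:
  Flow on (0->2): 4/4
  Flow on (2->3): 4/10
Maximum flow = 4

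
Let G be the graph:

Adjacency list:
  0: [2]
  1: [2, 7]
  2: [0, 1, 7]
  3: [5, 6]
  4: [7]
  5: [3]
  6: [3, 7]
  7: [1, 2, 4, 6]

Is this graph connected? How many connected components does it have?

Checking connectivity: the graph has 1 connected component(s).
All vertices are reachable from each other. The graph IS connected.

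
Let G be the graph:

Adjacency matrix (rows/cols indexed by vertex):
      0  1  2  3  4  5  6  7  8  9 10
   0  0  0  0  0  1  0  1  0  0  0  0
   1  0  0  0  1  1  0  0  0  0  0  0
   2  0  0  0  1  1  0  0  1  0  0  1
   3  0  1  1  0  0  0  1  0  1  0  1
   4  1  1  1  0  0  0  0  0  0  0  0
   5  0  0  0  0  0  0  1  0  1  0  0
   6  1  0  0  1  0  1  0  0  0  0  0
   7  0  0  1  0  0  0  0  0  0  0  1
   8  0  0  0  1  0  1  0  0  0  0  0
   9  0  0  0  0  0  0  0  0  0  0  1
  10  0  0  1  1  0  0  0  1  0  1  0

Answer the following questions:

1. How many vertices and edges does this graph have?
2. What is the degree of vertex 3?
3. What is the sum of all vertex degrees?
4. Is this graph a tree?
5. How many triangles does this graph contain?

Count: 11 vertices, 15 edges.
Vertex 3 has neighbors [1, 2, 6, 8, 10], degree = 5.
Handshaking lemma: 2 * 15 = 30.
A tree on 11 vertices has 10 edges. This graph has 15 edges (5 extra). Not a tree.
Number of triangles = 2.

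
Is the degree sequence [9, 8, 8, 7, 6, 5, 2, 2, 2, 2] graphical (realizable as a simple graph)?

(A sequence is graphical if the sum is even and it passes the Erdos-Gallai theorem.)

Sum of degrees = 51. Sum is odd, so the sequence is NOT graphical.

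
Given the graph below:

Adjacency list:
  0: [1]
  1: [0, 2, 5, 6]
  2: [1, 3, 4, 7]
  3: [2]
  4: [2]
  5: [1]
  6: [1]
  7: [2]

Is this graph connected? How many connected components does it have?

Checking connectivity: the graph has 1 connected component(s).
All vertices are reachable from each other. The graph IS connected.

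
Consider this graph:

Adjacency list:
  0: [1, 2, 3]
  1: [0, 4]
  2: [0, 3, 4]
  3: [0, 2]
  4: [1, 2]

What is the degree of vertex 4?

Vertex 4 has neighbors [1, 2], so deg(4) = 2.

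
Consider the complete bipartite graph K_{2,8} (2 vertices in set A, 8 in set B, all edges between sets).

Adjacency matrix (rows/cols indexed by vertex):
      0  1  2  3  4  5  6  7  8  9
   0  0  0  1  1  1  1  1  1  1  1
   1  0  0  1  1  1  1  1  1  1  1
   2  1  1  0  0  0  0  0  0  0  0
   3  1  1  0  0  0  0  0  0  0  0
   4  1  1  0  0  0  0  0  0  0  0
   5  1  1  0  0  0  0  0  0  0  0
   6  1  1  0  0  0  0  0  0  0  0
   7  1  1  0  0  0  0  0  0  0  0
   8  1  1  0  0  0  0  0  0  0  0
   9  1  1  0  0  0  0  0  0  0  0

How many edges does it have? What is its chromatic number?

K_{2,8} has 2 * 8 = 16 edges.
Bipartite graphs have chromatic number 2 (color each partition differently).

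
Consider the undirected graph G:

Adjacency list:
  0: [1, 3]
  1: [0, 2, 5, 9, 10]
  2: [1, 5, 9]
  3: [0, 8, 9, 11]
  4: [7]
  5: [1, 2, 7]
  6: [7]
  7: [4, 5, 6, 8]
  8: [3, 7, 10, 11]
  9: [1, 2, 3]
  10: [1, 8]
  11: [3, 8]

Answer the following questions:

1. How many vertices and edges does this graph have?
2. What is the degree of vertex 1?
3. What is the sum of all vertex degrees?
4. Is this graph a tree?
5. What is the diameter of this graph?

Count: 12 vertices, 17 edges.
Vertex 1 has neighbors [0, 2, 5, 9, 10], degree = 5.
Handshaking lemma: 2 * 17 = 34.
A tree on 12 vertices has 11 edges. This graph has 17 edges (6 extra). Not a tree.
Diameter (longest shortest path) = 4.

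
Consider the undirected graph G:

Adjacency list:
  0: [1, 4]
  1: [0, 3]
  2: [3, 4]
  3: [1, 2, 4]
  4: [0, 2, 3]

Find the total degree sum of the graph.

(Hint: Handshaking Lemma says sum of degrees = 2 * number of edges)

Count edges: 6 edges.
By Handshaking Lemma: sum of degrees = 2 * 6 = 12.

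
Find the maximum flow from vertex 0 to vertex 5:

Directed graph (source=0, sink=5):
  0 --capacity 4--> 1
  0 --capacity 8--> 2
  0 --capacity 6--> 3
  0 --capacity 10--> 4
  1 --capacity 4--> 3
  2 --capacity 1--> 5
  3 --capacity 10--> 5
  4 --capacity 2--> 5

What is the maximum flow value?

Computing max flow:
  Flow on (0->1): 4/4
  Flow on (0->2): 1/8
  Flow on (0->3): 6/6
  Flow on (0->4): 2/10
  Flow on (1->3): 4/4
  Flow on (2->5): 1/1
  Flow on (3->5): 10/10
  Flow on (4->5): 2/2
Maximum flow = 13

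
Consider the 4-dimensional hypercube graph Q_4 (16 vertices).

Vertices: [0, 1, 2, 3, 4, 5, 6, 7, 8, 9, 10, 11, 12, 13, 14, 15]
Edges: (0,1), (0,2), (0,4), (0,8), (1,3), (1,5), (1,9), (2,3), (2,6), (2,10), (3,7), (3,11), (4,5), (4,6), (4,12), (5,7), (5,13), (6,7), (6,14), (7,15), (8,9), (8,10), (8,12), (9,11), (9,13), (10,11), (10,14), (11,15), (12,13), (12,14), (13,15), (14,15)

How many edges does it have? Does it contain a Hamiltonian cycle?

Q_4 has 16 * 4 / 2 = 32 edges.
Q_4 (d >= 2) always has a Hamiltonian cycle: a 4-bit cyclic Gray code visits every vertex exactly once and returns to the start.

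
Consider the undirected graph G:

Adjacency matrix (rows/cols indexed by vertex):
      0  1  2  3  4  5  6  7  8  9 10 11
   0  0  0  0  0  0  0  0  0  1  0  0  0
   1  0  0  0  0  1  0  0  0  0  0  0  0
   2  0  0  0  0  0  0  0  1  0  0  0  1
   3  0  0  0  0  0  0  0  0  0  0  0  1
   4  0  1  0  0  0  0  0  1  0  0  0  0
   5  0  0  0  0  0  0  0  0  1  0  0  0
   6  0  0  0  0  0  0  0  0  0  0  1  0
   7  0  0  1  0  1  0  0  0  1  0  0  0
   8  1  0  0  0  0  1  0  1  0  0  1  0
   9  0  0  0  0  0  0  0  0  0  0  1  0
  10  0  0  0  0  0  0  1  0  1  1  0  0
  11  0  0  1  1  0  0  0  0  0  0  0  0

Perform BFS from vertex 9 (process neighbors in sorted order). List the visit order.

BFS from vertex 9 (neighbors processed in ascending order):
Visit order: 9, 10, 6, 8, 0, 5, 7, 2, 4, 11, 1, 3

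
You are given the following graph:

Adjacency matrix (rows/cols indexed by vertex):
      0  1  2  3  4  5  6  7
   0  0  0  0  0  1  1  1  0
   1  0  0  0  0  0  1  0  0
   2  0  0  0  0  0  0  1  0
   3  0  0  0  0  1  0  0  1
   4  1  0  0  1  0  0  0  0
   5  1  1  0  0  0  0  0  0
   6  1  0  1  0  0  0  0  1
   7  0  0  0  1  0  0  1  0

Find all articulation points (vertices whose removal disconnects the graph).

An articulation point is a vertex whose removal disconnects the graph.
Articulation points: [0, 5, 6]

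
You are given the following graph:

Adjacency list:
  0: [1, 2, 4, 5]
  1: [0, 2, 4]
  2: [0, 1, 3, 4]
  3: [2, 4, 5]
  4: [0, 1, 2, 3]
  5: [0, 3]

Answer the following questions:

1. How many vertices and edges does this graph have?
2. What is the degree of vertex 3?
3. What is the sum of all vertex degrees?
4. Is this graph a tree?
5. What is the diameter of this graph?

Count: 6 vertices, 10 edges.
Vertex 3 has neighbors [2, 4, 5], degree = 3.
Handshaking lemma: 2 * 10 = 20.
A tree on 6 vertices has 5 edges. This graph has 10 edges (5 extra). Not a tree.
Diameter (longest shortest path) = 2.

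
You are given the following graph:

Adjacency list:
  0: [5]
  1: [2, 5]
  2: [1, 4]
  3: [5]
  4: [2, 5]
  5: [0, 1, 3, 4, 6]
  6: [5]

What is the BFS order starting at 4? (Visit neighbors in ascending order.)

BFS from vertex 4 (neighbors processed in ascending order):
Visit order: 4, 2, 5, 1, 0, 3, 6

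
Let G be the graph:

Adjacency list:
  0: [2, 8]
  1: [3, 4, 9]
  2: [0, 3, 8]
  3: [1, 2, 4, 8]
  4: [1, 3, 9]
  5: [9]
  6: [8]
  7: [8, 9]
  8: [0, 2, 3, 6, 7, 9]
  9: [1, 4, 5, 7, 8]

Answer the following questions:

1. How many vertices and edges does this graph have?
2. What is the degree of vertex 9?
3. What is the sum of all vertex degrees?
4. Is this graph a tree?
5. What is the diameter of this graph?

Count: 10 vertices, 15 edges.
Vertex 9 has neighbors [1, 4, 5, 7, 8], degree = 5.
Handshaking lemma: 2 * 15 = 30.
A tree on 10 vertices has 9 edges. This graph has 15 edges (6 extra). Not a tree.
Diameter (longest shortest path) = 3.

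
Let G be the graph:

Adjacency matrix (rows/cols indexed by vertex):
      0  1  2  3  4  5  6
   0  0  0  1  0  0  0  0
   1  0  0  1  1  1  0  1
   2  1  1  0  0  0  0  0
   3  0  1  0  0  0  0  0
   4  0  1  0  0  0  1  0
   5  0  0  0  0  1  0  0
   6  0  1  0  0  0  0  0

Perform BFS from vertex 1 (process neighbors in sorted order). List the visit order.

BFS from vertex 1 (neighbors processed in ascending order):
Visit order: 1, 2, 3, 4, 6, 0, 5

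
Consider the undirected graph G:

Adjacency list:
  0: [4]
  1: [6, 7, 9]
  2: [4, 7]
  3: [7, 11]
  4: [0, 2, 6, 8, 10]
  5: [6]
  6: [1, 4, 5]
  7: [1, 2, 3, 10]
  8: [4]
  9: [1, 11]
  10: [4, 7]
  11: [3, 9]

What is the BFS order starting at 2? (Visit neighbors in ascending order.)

BFS from vertex 2 (neighbors processed in ascending order):
Visit order: 2, 4, 7, 0, 6, 8, 10, 1, 3, 5, 9, 11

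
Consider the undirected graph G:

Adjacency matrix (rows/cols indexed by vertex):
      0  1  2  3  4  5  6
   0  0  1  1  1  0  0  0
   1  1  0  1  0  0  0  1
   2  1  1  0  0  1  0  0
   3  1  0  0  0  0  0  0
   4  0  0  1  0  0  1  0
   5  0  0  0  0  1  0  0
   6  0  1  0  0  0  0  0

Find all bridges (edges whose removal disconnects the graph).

A bridge is an edge whose removal increases the number of connected components.
Bridges found: (0,3), (1,6), (2,4), (4,5)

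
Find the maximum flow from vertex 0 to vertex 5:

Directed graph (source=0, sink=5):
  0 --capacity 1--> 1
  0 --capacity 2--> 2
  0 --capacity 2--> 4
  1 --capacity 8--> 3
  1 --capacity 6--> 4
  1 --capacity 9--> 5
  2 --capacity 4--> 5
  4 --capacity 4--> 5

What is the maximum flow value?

Computing max flow:
  Flow on (0->1): 1/1
  Flow on (0->2): 2/2
  Flow on (0->4): 2/2
  Flow on (1->5): 1/9
  Flow on (2->5): 2/4
  Flow on (4->5): 2/4
Maximum flow = 5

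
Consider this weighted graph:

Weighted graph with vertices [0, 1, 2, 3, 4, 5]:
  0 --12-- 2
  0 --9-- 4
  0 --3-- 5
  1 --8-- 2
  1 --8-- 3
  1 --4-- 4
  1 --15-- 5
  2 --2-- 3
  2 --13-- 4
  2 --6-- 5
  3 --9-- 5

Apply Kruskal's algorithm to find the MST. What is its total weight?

Applying Kruskal's algorithm (sort edges by weight, add if no cycle):
  Add (2,3) w=2
  Add (0,5) w=3
  Add (1,4) w=4
  Add (2,5) w=6
  Add (1,3) w=8
  Skip (1,2) w=8 (creates cycle)
  Skip (0,4) w=9 (creates cycle)
  Skip (3,5) w=9 (creates cycle)
  Skip (0,2) w=12 (creates cycle)
  Skip (2,4) w=13 (creates cycle)
  Skip (1,5) w=15 (creates cycle)
MST weight = 23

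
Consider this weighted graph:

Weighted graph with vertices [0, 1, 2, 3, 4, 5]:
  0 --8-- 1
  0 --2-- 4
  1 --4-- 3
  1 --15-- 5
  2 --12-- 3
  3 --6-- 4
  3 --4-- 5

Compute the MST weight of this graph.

Applying Kruskal's algorithm (sort edges by weight, add if no cycle):
  Add (0,4) w=2
  Add (1,3) w=4
  Add (3,5) w=4
  Add (3,4) w=6
  Skip (0,1) w=8 (creates cycle)
  Add (2,3) w=12
  Skip (1,5) w=15 (creates cycle)
MST weight = 28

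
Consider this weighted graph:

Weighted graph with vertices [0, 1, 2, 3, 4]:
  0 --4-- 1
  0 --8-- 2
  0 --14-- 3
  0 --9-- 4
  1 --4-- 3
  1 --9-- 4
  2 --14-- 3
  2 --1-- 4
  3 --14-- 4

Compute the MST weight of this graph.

Applying Kruskal's algorithm (sort edges by weight, add if no cycle):
  Add (2,4) w=1
  Add (0,1) w=4
  Add (1,3) w=4
  Add (0,2) w=8
  Skip (0,4) w=9 (creates cycle)
  Skip (1,4) w=9 (creates cycle)
  Skip (0,3) w=14 (creates cycle)
  Skip (2,3) w=14 (creates cycle)
  Skip (3,4) w=14 (creates cycle)
MST weight = 17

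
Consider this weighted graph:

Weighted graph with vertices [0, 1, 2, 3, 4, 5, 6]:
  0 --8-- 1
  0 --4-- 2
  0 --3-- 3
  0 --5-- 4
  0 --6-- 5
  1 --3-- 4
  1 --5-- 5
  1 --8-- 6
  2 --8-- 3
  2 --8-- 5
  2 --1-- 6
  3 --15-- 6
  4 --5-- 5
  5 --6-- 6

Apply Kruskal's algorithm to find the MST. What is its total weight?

Applying Kruskal's algorithm (sort edges by weight, add if no cycle):
  Add (2,6) w=1
  Add (0,3) w=3
  Add (1,4) w=3
  Add (0,2) w=4
  Add (0,4) w=5
  Add (1,5) w=5
  Skip (4,5) w=5 (creates cycle)
  Skip (0,5) w=6 (creates cycle)
  Skip (5,6) w=6 (creates cycle)
  Skip (0,1) w=8 (creates cycle)
  Skip (1,6) w=8 (creates cycle)
  Skip (2,5) w=8 (creates cycle)
  Skip (2,3) w=8 (creates cycle)
  Skip (3,6) w=15 (creates cycle)
MST weight = 21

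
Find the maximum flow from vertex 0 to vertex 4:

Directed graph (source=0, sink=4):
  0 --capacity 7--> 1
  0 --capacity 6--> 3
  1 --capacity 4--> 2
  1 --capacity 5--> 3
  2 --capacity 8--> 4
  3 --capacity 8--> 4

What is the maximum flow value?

Computing max flow:
  Flow on (0->1): 6/7
  Flow on (0->3): 6/6
  Flow on (1->2): 4/4
  Flow on (1->3): 2/5
  Flow on (2->4): 4/8
  Flow on (3->4): 8/8
Maximum flow = 12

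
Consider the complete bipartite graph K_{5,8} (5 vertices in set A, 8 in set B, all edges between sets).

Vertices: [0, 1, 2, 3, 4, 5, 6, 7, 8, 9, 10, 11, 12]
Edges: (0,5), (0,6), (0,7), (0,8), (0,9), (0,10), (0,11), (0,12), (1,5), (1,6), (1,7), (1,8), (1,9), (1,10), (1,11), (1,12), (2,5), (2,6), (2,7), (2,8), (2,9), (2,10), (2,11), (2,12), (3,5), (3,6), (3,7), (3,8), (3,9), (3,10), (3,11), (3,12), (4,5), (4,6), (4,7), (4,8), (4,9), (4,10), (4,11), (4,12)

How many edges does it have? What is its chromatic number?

K_{5,8} has 5 * 8 = 40 edges.
Bipartite graphs have chromatic number 2 (color each partition differently).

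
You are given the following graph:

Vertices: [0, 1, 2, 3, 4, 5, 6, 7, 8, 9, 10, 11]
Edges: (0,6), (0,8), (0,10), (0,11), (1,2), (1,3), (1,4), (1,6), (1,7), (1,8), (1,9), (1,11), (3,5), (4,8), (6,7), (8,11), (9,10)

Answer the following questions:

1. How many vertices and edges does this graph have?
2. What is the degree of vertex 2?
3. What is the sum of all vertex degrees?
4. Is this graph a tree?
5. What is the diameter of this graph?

Count: 12 vertices, 17 edges.
Vertex 2 has neighbors [1], degree = 1.
Handshaking lemma: 2 * 17 = 34.
A tree on 12 vertices has 11 edges. This graph has 17 edges (6 extra). Not a tree.
Diameter (longest shortest path) = 4.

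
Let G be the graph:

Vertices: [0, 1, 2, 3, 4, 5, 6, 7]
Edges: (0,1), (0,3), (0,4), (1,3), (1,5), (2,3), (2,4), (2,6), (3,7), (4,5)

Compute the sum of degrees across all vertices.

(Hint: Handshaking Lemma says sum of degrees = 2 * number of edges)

Count edges: 10 edges.
By Handshaking Lemma: sum of degrees = 2 * 10 = 20.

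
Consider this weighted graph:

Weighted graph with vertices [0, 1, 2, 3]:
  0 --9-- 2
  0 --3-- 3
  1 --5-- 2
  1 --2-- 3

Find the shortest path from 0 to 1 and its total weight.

Using Dijkstra's algorithm from vertex 0:
Shortest path: 0 -> 3 -> 1
Total weight: 3 + 2 = 5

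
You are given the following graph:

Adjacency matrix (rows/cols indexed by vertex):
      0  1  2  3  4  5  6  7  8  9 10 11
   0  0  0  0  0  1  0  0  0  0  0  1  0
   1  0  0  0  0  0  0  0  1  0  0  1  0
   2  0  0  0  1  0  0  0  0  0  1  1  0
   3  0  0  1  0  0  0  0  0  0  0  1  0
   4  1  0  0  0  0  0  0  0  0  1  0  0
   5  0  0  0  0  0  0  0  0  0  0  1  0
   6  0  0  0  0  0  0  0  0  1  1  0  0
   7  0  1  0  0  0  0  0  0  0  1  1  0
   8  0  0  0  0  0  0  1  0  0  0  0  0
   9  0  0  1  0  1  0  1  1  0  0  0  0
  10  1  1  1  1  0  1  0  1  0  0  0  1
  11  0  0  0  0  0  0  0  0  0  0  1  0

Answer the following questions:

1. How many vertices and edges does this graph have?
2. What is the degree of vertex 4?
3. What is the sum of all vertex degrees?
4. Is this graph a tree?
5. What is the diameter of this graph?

Count: 12 vertices, 15 edges.
Vertex 4 has neighbors [0, 9], degree = 2.
Handshaking lemma: 2 * 15 = 30.
A tree on 12 vertices has 11 edges. This graph has 15 edges (4 extra). Not a tree.
Diameter (longest shortest path) = 5.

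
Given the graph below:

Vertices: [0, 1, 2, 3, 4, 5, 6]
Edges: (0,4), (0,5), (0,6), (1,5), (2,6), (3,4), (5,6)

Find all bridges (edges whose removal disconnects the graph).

A bridge is an edge whose removal increases the number of connected components.
Bridges found: (0,4), (1,5), (2,6), (3,4)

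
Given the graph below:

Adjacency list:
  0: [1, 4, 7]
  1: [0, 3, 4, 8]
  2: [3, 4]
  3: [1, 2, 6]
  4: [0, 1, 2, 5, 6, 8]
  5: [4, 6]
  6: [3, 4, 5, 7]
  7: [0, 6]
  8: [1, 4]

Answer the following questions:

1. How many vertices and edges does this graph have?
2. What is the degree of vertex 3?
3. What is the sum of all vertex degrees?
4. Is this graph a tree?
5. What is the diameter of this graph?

Count: 9 vertices, 14 edges.
Vertex 3 has neighbors [1, 2, 6], degree = 3.
Handshaking lemma: 2 * 14 = 28.
A tree on 9 vertices has 8 edges. This graph has 14 edges (6 extra). Not a tree.
Diameter (longest shortest path) = 3.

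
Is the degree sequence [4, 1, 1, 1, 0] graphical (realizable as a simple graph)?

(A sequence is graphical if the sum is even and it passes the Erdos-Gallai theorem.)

Sum of degrees = 7. Sum is odd, so the sequence is NOT graphical.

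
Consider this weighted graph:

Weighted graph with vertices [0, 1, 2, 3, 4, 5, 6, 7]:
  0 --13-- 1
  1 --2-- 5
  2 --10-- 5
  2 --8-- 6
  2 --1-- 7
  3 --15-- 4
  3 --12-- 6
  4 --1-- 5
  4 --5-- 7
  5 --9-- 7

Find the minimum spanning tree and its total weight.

Applying Kruskal's algorithm (sort edges by weight, add if no cycle):
  Add (2,7) w=1
  Add (4,5) w=1
  Add (1,5) w=2
  Add (4,7) w=5
  Add (2,6) w=8
  Skip (5,7) w=9 (creates cycle)
  Skip (2,5) w=10 (creates cycle)
  Add (3,6) w=12
  Add (0,1) w=13
  Skip (3,4) w=15 (creates cycle)
MST weight = 42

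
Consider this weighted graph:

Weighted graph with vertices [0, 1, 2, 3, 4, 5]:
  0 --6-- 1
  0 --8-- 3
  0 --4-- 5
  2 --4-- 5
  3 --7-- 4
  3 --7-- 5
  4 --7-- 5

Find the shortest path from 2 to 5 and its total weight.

Using Dijkstra's algorithm from vertex 2:
Shortest path: 2 -> 5
Total weight: 4 = 4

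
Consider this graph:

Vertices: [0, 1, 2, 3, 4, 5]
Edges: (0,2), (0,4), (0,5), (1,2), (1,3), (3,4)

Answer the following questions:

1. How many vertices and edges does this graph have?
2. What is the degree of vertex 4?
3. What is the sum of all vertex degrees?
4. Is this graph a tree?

Count: 6 vertices, 6 edges.
Vertex 4 has neighbors [0, 3], degree = 2.
Handshaking lemma: 2 * 6 = 12.
A tree on 6 vertices has 5 edges. This graph has 6 edges (1 extra). Not a tree.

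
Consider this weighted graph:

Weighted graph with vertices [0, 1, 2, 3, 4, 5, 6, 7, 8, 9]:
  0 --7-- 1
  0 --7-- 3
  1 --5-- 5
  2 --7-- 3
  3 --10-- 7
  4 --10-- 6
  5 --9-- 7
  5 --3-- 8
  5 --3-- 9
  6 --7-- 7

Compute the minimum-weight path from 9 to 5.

Using Dijkstra's algorithm from vertex 9:
Shortest path: 9 -> 5
Total weight: 3 = 3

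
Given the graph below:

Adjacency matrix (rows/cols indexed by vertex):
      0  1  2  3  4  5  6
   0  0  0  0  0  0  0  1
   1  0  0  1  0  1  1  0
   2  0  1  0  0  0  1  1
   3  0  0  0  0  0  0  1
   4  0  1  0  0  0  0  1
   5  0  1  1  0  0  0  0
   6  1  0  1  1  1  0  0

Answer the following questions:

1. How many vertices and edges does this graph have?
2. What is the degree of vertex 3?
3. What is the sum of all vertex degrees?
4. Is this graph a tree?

Count: 7 vertices, 8 edges.
Vertex 3 has neighbors [6], degree = 1.
Handshaking lemma: 2 * 8 = 16.
A tree on 7 vertices has 6 edges. This graph has 8 edges (2 extra). Not a tree.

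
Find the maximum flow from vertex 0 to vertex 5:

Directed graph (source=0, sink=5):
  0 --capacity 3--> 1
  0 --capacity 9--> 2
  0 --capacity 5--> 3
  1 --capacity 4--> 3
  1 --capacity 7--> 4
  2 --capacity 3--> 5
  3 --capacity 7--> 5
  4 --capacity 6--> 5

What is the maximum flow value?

Computing max flow:
  Flow on (0->1): 3/3
  Flow on (0->2): 3/9
  Flow on (0->3): 5/5
  Flow on (1->3): 2/4
  Flow on (1->4): 1/7
  Flow on (2->5): 3/3
  Flow on (3->5): 7/7
  Flow on (4->5): 1/6
Maximum flow = 11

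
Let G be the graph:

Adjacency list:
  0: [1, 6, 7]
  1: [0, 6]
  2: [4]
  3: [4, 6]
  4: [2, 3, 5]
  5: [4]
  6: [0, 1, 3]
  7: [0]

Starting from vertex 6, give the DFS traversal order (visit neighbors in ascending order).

DFS from vertex 6 (neighbors processed in ascending order):
Visit order: 6, 0, 1, 7, 3, 4, 2, 5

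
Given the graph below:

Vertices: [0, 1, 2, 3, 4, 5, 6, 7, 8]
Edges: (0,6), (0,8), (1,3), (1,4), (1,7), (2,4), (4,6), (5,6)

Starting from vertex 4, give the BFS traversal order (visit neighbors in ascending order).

BFS from vertex 4 (neighbors processed in ascending order):
Visit order: 4, 1, 2, 6, 3, 7, 0, 5, 8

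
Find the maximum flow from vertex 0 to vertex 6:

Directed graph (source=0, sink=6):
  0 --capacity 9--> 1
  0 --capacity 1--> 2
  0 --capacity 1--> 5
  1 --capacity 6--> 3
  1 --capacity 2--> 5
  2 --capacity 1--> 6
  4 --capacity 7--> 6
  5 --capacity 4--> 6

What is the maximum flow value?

Computing max flow:
  Flow on (0->1): 2/9
  Flow on (0->2): 1/1
  Flow on (0->5): 1/1
  Flow on (1->5): 2/2
  Flow on (2->6): 1/1
  Flow on (5->6): 3/4
Maximum flow = 4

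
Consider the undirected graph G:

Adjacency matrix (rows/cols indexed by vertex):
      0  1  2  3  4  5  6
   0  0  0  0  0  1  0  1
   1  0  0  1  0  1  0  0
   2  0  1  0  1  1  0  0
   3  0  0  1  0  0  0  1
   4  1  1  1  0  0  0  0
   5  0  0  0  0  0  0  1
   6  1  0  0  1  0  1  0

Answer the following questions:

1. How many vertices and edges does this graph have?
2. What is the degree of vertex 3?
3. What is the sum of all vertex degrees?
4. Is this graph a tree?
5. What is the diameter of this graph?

Count: 7 vertices, 8 edges.
Vertex 3 has neighbors [2, 6], degree = 2.
Handshaking lemma: 2 * 8 = 16.
A tree on 7 vertices has 6 edges. This graph has 8 edges (2 extra). Not a tree.
Diameter (longest shortest path) = 4.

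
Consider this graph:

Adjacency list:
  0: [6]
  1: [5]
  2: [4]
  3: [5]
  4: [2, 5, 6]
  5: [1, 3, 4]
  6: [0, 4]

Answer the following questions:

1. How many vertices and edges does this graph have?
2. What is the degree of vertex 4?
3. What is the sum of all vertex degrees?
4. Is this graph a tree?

Count: 7 vertices, 6 edges.
Vertex 4 has neighbors [2, 5, 6], degree = 3.
Handshaking lemma: 2 * 6 = 12.
A graph is a tree iff it is connected and has exactly n-1 edges. This graph is connected (all 7 vertices in one component) and has 7-1 = 6 edges. It is a tree.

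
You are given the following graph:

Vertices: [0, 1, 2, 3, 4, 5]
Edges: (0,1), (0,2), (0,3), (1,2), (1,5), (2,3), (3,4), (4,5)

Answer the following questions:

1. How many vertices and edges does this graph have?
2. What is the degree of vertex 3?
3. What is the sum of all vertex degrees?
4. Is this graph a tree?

Count: 6 vertices, 8 edges.
Vertex 3 has neighbors [0, 2, 4], degree = 3.
Handshaking lemma: 2 * 8 = 16.
A tree on 6 vertices has 5 edges. This graph has 8 edges (3 extra). Not a tree.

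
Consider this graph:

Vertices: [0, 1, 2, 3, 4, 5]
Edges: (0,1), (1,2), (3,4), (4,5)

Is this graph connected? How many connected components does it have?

Checking connectivity: the graph has 2 connected component(s).
Components: [[0, 1, 2], [3, 4, 5]]. The graph is NOT connected.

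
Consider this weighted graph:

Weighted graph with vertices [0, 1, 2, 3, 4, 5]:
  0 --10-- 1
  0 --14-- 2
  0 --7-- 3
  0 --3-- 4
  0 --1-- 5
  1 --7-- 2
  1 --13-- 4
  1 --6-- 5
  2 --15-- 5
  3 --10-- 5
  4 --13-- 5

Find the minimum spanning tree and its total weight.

Applying Kruskal's algorithm (sort edges by weight, add if no cycle):
  Add (0,5) w=1
  Add (0,4) w=3
  Add (1,5) w=6
  Add (0,3) w=7
  Add (1,2) w=7
  Skip (0,1) w=10 (creates cycle)
  Skip (3,5) w=10 (creates cycle)
  Skip (1,4) w=13 (creates cycle)
  Skip (4,5) w=13 (creates cycle)
  Skip (0,2) w=14 (creates cycle)
  Skip (2,5) w=15 (creates cycle)
MST weight = 24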